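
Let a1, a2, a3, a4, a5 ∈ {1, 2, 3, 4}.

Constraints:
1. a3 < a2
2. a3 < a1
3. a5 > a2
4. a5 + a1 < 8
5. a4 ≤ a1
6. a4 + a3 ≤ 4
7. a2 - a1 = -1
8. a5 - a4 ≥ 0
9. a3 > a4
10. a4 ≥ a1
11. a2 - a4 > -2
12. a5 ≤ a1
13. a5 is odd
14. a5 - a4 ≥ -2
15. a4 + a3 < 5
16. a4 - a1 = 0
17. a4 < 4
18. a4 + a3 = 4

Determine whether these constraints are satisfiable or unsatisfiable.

Unsatisfiable

Constraints 1, 3, 9, 10, and 12 give a5 ≤ a1, a1 ≤ a4, a4 < a3, a3 < a2, a2 < a5. Chaining: a5 ≤ a1 ≤ a4 < a3 < a2 < a5, which forces a5 < a5 — impossible.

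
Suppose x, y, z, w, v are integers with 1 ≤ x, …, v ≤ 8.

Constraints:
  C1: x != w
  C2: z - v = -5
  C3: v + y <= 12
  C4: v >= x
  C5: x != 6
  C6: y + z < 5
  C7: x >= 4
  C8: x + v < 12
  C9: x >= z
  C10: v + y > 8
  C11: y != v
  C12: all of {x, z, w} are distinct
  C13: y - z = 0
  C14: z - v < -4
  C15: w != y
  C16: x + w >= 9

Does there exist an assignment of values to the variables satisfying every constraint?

One satisfying assignment is x = 4, y = 2, z = 2, w = 7, v = 7.
For the less obvious constraints — constraint 2: z - v = -5; constraint 3: v + y = 9 — and the others hold by inspection.

Satisfiable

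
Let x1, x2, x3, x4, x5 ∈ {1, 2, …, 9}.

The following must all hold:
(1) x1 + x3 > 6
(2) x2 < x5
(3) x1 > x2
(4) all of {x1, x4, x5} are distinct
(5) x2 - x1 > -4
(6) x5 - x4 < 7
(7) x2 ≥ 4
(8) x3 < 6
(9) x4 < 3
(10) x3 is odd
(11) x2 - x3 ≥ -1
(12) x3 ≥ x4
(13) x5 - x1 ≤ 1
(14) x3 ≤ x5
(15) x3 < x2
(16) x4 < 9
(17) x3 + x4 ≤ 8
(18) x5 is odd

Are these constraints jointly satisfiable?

One satisfying assignment is x1 = 6, x2 = 5, x3 = 3, x4 = 2, x5 = 7.
For the less obvious constraints — constraint 1: x1 + x3 = 9; constraint 5: x2 - x1 = -1; constraint 6: x5 - x4 = 5 — and the others hold by inspection.

Satisfiable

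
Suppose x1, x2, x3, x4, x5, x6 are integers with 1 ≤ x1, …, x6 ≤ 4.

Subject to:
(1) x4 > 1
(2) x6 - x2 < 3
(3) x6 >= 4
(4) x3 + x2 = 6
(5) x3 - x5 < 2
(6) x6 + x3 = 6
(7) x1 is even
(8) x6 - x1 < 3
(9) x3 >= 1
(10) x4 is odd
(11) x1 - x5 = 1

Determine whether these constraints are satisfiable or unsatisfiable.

Satisfiable

Take x1 = 2, x2 = 4, x3 = 2, x4 = 3, x5 = 1, x6 = 4. Then constraint 2: x6 - x2 = 0; constraint 4: x3 + x2 = 6, and every other listed constraint is also met.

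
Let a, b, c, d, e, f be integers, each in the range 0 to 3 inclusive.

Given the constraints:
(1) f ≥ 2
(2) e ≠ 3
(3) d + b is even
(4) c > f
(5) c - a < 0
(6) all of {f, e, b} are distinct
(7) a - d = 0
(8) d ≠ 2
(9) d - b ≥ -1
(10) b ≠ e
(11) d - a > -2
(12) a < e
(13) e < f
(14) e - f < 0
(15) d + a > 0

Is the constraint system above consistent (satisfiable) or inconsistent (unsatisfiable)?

Constraints 4, 5, 12, and 14 give f < c, c < a, a < e, e < f. Chaining: f < c < a < e < f, which forces f < f — impossible.

Unsatisfiable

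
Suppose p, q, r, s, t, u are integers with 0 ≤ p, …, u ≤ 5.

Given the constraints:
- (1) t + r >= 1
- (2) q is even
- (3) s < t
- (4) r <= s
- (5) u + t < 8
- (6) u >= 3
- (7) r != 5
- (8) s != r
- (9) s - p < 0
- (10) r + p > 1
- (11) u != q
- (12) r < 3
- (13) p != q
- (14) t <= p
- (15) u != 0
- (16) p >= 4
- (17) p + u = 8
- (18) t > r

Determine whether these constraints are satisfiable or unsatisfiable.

Satisfiable

The assignment p = 4, q = 0, r = 0, s = 1, t = 2, u = 4 works:
  constraint 1 holds since t + r = 2.
  constraint 5 holds since u + t = 6.
The rest check out directly.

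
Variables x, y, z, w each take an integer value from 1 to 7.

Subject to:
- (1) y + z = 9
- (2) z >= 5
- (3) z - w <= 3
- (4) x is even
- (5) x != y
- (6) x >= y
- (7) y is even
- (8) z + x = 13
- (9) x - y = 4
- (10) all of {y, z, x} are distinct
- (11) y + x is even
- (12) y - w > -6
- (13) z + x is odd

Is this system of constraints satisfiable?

Satisfiable

The assignment x = 6, y = 2, z = 7, w = 5 works:
  constraint 1 holds since y + z = 9.
  constraint 3 holds since z - w = 2.
The rest check out directly.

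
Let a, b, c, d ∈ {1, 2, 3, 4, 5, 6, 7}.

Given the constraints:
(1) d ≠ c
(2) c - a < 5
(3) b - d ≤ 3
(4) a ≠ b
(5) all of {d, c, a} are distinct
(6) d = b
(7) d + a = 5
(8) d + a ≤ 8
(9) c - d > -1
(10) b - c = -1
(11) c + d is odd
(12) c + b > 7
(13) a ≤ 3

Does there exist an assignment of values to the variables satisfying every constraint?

Satisfiable

Try a = 1, b = 4, c = 5, d = 4.
Check constraint 2: c - a = 4; constraint 3: b - d = 0. The remaining constraints are straightforward to verify.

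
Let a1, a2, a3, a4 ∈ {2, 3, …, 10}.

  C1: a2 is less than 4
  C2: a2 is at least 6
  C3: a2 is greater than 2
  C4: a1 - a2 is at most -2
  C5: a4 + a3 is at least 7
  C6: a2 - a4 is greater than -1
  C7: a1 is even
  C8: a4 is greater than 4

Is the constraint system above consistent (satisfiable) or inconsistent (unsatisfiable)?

From constraint 2: a2 ≥ 6. From constraint 1: a2 ≤ 3. But 3 < 6, so no value of a2 works.

Unsatisfiable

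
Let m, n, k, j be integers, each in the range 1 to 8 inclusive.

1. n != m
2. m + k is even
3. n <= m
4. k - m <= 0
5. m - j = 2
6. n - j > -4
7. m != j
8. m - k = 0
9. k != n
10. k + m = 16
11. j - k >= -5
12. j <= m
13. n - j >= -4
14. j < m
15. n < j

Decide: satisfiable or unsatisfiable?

One satisfying assignment is m = 8, n = 4, k = 8, j = 6.
For the less obvious constraints — constraint 4: k - m = 0; constraint 5: m - j = 2 — and the others hold by inspection.

Satisfiable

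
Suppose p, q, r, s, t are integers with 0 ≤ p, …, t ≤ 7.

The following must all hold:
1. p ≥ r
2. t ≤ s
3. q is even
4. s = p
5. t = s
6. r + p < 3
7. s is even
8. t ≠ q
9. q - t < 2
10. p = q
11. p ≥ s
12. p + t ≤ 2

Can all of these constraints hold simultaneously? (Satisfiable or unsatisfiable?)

Unsatisfiable

From constraints 4, 5, and 10, t = s = p = q, so t = q. But constraint 8 says t ≠ q. Contradiction.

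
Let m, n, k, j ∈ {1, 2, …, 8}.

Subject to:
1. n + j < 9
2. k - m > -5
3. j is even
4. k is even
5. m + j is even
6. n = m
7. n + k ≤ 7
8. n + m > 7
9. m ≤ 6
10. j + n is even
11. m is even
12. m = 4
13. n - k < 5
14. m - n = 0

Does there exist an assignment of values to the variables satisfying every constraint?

Satisfiable

Try m = 4, n = 4, k = 2, j = 2.
Check constraint 1: n + j = 6; constraint 2: k - m = -2. The remaining constraints are straightforward to verify.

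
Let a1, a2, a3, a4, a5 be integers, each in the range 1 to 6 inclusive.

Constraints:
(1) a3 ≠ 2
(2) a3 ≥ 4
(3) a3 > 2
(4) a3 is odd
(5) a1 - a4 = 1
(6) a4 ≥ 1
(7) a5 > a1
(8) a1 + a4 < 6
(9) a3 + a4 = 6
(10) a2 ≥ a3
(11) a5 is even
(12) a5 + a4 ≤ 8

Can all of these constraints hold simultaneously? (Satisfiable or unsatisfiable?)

Satisfiable

Setting (a1, a2, a3, a4, a5) = (2, 5, 5, 1, 4) satisfies everything: constraint 5: a1 - a4 = 1; constraint 8: a1 + a4 = 3, and the others follow.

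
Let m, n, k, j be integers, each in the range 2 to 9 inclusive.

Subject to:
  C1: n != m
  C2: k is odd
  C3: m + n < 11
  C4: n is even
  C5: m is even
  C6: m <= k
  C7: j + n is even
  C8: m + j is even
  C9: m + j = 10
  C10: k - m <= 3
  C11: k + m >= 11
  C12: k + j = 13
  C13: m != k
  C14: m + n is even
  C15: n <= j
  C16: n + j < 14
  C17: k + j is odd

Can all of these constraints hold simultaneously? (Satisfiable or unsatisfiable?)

Satisfiable

Setting (m, n, k, j) = (4, 6, 7, 6) satisfies everything: constraint 3: m + n = 10; constraint 9: m + j = 10, and the others follow.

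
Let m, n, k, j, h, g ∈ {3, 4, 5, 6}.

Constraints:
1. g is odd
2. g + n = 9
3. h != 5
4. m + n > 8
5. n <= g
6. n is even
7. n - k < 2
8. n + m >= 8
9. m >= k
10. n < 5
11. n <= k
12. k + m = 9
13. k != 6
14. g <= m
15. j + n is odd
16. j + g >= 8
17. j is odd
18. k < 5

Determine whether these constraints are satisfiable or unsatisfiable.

Try m = 5, n = 4, k = 4, j = 3, h = 4, g = 5.
Check constraint 2: g + n = 9; constraint 4: m + n = 9; constraint 7: n - k = 0. The remaining constraints are straightforward to verify.

Satisfiable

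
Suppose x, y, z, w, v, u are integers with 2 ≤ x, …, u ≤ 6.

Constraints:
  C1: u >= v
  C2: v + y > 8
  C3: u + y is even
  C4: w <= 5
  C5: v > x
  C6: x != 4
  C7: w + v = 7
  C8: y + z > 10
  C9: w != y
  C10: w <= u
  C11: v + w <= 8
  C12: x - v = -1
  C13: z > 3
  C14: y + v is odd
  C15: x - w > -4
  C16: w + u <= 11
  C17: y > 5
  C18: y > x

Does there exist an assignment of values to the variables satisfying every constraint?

Satisfiable

Take x = 2, y = 6, z = 5, w = 4, v = 3, u = 4. Then constraint 2: v + y = 9; constraint 7: w + v = 7; constraint 8: y + z = 11, and every other listed constraint is also met.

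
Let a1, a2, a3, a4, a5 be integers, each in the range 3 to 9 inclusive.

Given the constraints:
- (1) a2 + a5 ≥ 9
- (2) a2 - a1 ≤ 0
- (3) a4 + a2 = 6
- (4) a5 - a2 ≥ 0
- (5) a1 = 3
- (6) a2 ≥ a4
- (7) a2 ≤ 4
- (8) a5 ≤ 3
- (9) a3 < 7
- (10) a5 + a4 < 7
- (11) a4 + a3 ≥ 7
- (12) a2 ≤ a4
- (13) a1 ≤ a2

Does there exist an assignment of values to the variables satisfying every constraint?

Unsatisfiable

From constraint 7: a2 ≤ 4. From constraint 8: a5 ≤ 3. Hence a2 + a5 ≤ 7. But constraint 1 requires a2 + a5 ≥ 9, and 9 > 7. Contradiction.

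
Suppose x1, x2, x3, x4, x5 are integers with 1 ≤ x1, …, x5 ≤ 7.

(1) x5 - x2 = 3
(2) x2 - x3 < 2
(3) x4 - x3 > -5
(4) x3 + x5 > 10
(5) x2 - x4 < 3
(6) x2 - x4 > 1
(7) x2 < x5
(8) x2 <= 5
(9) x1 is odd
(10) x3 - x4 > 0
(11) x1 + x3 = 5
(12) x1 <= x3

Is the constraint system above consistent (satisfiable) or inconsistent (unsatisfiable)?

Satisfiable

Take x1 = 1, x2 = 4, x3 = 4, x4 = 2, x5 = 7. Then constraint 1: x5 - x2 = 3; constraint 2: x2 - x3 = 0, and every other listed constraint is also met.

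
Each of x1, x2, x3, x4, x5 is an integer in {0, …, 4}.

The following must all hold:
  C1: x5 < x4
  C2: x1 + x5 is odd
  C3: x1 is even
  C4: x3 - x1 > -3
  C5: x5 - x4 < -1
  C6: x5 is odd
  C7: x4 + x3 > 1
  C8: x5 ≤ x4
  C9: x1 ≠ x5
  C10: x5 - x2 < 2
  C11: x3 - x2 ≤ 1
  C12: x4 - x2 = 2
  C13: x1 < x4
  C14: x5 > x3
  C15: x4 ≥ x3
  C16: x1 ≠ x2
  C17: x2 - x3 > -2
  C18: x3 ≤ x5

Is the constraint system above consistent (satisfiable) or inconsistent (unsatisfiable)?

Setting (x1, x2, x3, x4, x5) = (0, 1, 0, 3, 1) satisfies everything: constraint 4: x3 - x1 = 0; constraint 5: x5 - x4 = -2, and the others follow.

Satisfiable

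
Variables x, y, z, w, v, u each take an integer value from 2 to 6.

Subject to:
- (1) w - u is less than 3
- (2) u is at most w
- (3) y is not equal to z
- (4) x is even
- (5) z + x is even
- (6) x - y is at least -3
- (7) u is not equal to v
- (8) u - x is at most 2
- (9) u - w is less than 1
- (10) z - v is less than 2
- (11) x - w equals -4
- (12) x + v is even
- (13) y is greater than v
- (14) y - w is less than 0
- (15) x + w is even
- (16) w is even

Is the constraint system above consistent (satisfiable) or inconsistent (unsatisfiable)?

Satisfiable

Setting (x, y, z, w, v, u) = (2, 4, 2, 6, 2, 4) satisfies everything: constraint 1: w - u = 2; constraint 6: x - y = -2, and the others follow.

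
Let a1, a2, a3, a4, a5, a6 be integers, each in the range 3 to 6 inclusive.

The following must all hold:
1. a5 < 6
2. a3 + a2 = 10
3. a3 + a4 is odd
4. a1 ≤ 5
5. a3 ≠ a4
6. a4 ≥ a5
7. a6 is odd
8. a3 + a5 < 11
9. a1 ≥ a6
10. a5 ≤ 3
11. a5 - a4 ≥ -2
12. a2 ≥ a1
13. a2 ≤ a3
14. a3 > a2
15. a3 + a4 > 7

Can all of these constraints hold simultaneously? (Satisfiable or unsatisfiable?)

Satisfiable

Try a1 = 3, a2 = 4, a3 = 6, a4 = 3, a5 = 3, a6 = 3.
Check constraint 2: a3 + a2 = 10; constraint 8: a3 + a5 = 9; constraint 11: a5 - a4 = 0. The remaining constraints are straightforward to verify.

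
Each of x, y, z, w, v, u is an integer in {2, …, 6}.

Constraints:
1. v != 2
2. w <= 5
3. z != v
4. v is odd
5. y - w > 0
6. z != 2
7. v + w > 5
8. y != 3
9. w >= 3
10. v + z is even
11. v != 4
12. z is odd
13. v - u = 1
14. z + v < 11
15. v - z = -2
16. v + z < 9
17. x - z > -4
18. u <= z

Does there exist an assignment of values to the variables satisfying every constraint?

The assignment x = 3, y = 5, z = 5, w = 3, v = 3, u = 2 works:
  constraint 5 holds since y - w = 2.
  constraint 7 holds since v + w = 6.
The rest check out directly.

Satisfiable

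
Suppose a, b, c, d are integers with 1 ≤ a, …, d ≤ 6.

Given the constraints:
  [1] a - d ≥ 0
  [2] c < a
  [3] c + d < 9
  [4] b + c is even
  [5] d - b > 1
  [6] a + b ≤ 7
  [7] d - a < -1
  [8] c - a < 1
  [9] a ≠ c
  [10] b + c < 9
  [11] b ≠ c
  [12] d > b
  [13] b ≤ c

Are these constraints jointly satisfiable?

Satisfiable

One satisfying assignment is a = 6, b = 1, c = 5, d = 3.
For the less obvious constraints — constraint 1: a - d = 3; constraint 3: c + d = 8 — and the others hold by inspection.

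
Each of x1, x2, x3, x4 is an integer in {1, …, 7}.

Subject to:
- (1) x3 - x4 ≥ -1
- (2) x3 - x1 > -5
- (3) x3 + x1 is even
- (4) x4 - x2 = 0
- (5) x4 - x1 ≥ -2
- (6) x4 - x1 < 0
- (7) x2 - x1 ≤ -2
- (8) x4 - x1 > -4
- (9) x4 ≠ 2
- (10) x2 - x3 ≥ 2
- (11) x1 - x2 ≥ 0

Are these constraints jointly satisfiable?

Unsatisfiable

Constraints 1, 5, 7, and 10 give x2 − x3 ≥ 2, x3 − x4 ≥ -1, x4 − x1 ≥ -2, x1 − x2 ≥ 2.
Adding all 4 inequalities: the left sides telescope to 0, and the right sides sum to 2 + (-1) + (-2) + 2 = 1. So 0 ≥ 1, which is false.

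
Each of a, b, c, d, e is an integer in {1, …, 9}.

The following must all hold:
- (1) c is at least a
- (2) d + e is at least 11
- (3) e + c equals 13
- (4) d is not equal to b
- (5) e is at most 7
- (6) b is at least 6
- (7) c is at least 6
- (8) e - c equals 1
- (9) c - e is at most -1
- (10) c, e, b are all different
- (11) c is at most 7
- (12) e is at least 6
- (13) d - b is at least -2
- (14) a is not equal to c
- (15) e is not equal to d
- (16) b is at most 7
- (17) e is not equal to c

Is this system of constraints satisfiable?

Constraints 5, 6, 7, 11, 12, and 16 confine each of c, e, b to the 2 values {6, 7}.
Constraint 10 requires all 3 of them to be distinct, but only 2 values are available — impossible by the pigeonhole principle.

Unsatisfiable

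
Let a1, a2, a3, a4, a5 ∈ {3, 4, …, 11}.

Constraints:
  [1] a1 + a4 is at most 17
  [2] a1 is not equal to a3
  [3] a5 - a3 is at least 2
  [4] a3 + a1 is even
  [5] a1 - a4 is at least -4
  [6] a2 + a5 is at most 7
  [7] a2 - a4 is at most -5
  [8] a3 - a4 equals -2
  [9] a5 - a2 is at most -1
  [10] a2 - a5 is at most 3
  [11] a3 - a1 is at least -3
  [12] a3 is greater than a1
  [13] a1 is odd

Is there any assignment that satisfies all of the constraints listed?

Constraints 3, 5, 7, 9, and 11 give a5 − a3 ≥ 2, a3 − a1 ≥ -3, a1 − a4 ≥ -4, a4 − a2 ≥ 5, a2 − a5 ≥ 1.
Adding all 5 inequalities: the left sides telescope to 0, and the right sides sum to 2 + (-3) + (-4) + 5 + 1 = 1. So 0 ≥ 1, which is false.

Unsatisfiable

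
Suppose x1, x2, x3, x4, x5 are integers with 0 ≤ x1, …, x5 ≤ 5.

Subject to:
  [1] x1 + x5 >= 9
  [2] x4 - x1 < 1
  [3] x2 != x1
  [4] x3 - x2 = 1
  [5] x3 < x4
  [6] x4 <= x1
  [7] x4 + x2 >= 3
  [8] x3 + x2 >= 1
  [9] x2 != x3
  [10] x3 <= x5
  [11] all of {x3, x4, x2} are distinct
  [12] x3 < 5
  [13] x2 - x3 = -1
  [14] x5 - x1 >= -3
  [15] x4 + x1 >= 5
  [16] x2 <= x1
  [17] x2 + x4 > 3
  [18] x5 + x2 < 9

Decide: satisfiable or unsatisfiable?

The assignment x1 = 5, x2 = 1, x3 = 2, x4 = 3, x5 = 5 works:
  constraint 1 holds since x1 + x5 = 10.
  constraint 2 holds since x4 - x1 = -2.
The rest check out directly.

Satisfiable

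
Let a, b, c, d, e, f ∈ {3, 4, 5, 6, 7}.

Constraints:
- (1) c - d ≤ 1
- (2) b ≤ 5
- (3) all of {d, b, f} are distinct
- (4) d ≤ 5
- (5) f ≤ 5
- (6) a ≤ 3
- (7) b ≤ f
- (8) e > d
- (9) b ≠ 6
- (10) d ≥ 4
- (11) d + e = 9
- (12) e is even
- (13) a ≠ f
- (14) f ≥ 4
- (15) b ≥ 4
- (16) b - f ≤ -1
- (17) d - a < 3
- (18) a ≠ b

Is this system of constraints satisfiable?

Unsatisfiable

Constraints 2, 4, 5, 10, 14, and 15 confine each of d, b, f to the 2 values {4, 5}.
Constraint 3 requires all 3 of them to be distinct, but only 2 values are available — impossible by the pigeonhole principle.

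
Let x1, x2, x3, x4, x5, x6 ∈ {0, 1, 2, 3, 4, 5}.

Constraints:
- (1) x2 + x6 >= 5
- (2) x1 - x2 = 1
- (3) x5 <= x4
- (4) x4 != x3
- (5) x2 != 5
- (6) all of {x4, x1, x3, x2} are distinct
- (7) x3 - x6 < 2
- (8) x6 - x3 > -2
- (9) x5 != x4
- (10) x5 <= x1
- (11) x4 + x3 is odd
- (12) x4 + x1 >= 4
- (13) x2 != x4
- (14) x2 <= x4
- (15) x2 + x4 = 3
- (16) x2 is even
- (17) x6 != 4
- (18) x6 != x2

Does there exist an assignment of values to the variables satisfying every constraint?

Take x1 = 1, x2 = 0, x3 = 4, x4 = 3, x5 = 1, x6 = 5. Then constraint 1: x2 + x6 = 5; constraint 2: x1 - x2 = 1, and every other listed constraint is also met.

Satisfiable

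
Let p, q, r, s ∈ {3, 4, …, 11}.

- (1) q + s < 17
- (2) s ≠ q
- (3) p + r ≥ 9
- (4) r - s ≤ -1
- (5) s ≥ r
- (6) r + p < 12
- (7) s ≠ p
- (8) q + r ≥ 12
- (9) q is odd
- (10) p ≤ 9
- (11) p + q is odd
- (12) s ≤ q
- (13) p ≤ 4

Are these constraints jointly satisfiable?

Satisfiable

One satisfying assignment is p = 4, q = 9, r = 5, s = 6.
For the less obvious constraints — constraint 1: q + s = 15; constraint 3: p + r = 9; constraint 4: r - s = -1 — and the others hold by inspection.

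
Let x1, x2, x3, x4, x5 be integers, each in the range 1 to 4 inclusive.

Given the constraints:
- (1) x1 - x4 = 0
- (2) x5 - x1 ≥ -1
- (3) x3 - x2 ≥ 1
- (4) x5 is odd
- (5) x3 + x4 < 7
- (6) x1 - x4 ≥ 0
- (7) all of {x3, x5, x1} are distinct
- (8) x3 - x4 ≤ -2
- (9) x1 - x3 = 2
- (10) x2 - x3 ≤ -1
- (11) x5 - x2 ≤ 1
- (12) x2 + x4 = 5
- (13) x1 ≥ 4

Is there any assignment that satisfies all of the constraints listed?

Constraints 2, 6, 8, 10, and 11 give x5 − x1 ≥ -1, x1 − x4 ≥ 0, x4 − x3 ≥ 2, x3 − x2 ≥ 1, x2 − x5 ≥ -1.
Adding all 5 inequalities: the left sides telescope to 0, and the right sides sum to (-1) + 0 + 2 + 1 + (-1) = 1. So 0 ≥ 1, which is false.

Unsatisfiable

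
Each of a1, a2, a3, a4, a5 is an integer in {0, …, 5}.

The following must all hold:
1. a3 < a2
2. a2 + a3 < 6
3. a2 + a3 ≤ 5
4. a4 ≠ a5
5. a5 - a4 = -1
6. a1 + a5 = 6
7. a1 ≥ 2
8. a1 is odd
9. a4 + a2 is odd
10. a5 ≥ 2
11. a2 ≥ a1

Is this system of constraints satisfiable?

Satisfiable

Setting (a1, a2, a3, a4, a5) = (3, 3, 1, 4, 3) satisfies everything: constraint 2: a2 + a3 = 4; constraint 3: a2 + a3 = 4; constraint 5: a5 - a4 = -1, and the others follow.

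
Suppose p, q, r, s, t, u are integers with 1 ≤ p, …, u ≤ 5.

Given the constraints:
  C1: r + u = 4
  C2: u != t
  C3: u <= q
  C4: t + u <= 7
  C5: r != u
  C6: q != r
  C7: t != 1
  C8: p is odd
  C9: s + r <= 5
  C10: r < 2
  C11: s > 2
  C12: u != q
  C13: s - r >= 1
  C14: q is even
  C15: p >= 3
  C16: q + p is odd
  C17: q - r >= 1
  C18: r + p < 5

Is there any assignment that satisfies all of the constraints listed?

Satisfiable

The assignment p = 3, q = 4, r = 1, s = 4, t = 2, u = 3 works:
  constraint 1 holds since r + u = 4.
  constraint 4 holds since t + u = 5.
The rest check out directly.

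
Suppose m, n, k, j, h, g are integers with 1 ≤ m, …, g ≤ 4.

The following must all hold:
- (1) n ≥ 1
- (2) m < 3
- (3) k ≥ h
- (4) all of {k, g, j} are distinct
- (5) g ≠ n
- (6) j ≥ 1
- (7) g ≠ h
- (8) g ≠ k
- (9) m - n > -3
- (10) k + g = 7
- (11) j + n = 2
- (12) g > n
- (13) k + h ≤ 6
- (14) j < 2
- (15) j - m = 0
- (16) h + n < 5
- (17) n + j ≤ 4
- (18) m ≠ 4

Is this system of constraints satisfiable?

Satisfiable

Setting (m, n, k, j, h, g) = (1, 1, 3, 1, 2, 4) satisfies everything: constraint 9: m - n = 0; constraint 10: k + g = 7; constraint 11: j + n = 2, and the others follow.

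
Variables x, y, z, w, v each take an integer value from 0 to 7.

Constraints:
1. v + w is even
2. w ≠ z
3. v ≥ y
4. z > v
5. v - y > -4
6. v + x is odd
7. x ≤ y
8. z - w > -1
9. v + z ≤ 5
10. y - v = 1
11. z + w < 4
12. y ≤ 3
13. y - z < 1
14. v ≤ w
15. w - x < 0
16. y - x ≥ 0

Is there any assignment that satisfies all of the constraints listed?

Constraints 3, 7, 14, and 15 give x ≤ y, y ≤ v, v ≤ w, w < x. Chaining: x ≤ y ≤ v ≤ w < x, which forces x < x — impossible.

Unsatisfiable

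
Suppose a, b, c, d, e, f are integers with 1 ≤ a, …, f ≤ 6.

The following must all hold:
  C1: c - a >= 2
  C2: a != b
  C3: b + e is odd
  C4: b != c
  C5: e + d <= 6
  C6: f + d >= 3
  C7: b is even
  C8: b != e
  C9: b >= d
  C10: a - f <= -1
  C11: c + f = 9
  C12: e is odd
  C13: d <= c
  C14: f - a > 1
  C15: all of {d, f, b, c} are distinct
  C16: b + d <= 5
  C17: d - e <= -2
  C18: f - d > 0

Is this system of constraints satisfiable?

Satisfiable

Take a = 1, b = 2, c = 5, d = 1, e = 5, f = 4. Then constraint 1: c - a = 4; constraint 5: e + d = 6; constraint 6: f + d = 5, and every other listed constraint is also met.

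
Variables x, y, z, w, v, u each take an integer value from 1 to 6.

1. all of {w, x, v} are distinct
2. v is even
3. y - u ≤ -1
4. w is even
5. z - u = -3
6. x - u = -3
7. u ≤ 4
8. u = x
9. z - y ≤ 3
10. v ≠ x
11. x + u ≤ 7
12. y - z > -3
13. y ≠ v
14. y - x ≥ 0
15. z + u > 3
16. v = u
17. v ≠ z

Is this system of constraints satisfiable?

From constraints 8 and 16, v = u = x, so v = x. But constraint 10 says v ≠ x. Contradiction.

Unsatisfiable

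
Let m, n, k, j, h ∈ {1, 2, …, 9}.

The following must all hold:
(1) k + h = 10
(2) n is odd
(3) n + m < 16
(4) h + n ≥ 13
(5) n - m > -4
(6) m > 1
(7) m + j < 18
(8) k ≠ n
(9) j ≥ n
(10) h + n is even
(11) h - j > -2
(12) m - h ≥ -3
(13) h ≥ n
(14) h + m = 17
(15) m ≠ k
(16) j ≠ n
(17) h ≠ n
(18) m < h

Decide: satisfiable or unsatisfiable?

One satisfying assignment is m = 8, n = 7, k = 1, j = 9, h = 9.
For the less obvious constraints — constraint 1: k + h = 10; constraint 3: n + m = 15; constraint 4: h + n = 16 — and the others hold by inspection.

Satisfiable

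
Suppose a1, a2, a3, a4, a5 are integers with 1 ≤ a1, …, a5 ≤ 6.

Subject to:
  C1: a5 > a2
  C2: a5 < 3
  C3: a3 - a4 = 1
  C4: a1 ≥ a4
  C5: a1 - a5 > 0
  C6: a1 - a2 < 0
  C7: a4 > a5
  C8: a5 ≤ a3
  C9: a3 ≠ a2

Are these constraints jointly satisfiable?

Constraints 1, 4, 6, and 7 give a1 < a2, a2 < a5, a5 < a4, a4 ≤ a1. Chaining: a1 < a2 < a5 < a4 ≤ a1, which forces a1 < a1 — impossible.

Unsatisfiable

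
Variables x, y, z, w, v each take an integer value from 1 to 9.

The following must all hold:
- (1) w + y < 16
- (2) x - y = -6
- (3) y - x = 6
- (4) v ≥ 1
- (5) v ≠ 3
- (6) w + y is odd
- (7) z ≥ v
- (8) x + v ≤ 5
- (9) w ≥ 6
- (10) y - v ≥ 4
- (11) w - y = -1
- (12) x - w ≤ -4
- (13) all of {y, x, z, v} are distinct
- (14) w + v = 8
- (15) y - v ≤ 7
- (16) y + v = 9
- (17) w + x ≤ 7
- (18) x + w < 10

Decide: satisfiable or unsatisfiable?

Try x = 1, y = 7, z = 9, w = 6, v = 2.
Check constraint 1: w + y = 13; constraint 2: x - y = -6. The remaining constraints are straightforward to verify.

Satisfiable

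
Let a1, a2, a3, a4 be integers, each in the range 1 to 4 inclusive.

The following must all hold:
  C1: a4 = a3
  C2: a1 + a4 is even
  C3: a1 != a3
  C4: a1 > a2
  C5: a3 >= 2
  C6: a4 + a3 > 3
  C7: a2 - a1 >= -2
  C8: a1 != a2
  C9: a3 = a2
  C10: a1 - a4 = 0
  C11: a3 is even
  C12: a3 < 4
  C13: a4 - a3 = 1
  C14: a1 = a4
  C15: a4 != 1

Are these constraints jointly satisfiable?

Unsatisfiable

From constraints 1, 9, and 14, a1 = a4 = a3 = a2, so a1 = a2. But constraint 8 says a1 ≠ a2. Contradiction.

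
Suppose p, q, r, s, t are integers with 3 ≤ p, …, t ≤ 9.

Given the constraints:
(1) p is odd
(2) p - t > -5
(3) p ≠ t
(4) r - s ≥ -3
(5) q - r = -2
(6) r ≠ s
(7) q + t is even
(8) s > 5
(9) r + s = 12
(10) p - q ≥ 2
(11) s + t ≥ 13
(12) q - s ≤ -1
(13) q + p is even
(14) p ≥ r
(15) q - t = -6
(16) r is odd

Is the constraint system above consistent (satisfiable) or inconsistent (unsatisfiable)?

Setting (p, q, r, s, t) = (5, 3, 5, 7, 9) satisfies everything: constraint 2: p - t = -4; constraint 4: r - s = -2; constraint 5: q - r = -2, and the others follow.

Satisfiable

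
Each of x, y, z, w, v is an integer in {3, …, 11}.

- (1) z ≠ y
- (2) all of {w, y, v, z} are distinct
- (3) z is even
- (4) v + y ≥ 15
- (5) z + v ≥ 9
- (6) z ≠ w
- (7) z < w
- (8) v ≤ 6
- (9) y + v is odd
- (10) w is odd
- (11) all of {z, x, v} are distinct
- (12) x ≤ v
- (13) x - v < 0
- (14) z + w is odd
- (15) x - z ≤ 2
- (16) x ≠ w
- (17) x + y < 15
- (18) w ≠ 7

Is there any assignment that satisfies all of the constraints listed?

Satisfiable

One satisfying assignment is x = 3, y = 9, z = 4, w = 5, v = 6.
For the less obvious constraints — constraint 4: v + y = 15; constraint 5: z + v = 10; constraint 13: x - v = -3 — and the others hold by inspection.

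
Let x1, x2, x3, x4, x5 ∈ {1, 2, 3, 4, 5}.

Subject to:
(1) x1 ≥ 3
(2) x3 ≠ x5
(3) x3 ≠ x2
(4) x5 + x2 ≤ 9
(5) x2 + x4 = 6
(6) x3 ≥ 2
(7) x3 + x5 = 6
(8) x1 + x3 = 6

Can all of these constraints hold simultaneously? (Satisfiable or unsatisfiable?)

The assignment x1 = 4, x2 = 4, x3 = 2, x4 = 2, x5 = 4 works:
  constraint 4 holds since x5 + x2 = 8.
  constraint 5 holds since x2 + x4 = 6.
The rest check out directly.

Satisfiable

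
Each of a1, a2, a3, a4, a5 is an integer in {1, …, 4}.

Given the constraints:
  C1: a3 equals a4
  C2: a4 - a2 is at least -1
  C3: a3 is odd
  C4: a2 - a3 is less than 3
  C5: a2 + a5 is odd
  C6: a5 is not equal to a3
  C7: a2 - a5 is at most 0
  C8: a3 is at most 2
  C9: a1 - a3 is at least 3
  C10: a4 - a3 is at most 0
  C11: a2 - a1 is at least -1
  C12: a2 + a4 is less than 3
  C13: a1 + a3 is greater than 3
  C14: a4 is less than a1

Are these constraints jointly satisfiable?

Unsatisfiable

Constraints 2, 9, 10, and 11 give a3 − a4 ≥ 0, a4 − a2 ≥ -1, a2 − a1 ≥ -1, a1 − a3 ≥ 3.
Adding all 4 inequalities: the left sides telescope to 0, and the right sides sum to 0 + (-1) + (-1) + 3 = 1. So 0 ≥ 1, which is false.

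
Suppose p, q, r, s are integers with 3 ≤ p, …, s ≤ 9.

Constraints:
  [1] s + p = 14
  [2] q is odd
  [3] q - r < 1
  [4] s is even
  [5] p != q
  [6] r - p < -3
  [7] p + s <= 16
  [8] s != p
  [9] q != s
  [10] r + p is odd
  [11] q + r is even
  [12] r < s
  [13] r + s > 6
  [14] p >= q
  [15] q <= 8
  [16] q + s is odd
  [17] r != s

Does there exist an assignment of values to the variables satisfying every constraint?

The assignment p = 8, q = 3, r = 3, s = 6 works:
  constraint 1 holds since s + p = 14.
  constraint 3 holds since q - r = 0.
The rest check out directly.

Satisfiable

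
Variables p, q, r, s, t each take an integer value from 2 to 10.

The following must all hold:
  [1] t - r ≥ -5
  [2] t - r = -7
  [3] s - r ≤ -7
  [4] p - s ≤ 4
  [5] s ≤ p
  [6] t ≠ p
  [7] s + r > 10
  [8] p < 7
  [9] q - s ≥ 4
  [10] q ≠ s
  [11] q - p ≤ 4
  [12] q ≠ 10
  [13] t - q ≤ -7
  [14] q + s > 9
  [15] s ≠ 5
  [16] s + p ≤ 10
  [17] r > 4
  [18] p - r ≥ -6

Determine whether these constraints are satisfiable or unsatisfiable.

Constraints 1, 3, 4, 11, and 13 give p − q ≥ -4, q − t ≥ 7, t − r ≥ -5, r − s ≥ 7, s − p ≥ -4.
Adding all 5 inequalities: the left sides telescope to 0, and the right sides sum to (-4) + 7 + (-5) + 7 + (-4) = 1. So 0 ≥ 1, which is false.

Unsatisfiable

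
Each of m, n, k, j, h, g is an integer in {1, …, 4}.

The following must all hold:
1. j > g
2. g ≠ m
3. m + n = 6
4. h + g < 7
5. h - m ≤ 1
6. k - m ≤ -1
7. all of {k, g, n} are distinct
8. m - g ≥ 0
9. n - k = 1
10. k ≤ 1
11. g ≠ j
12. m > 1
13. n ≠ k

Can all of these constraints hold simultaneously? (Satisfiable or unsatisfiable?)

Satisfiable

Setting (m, n, k, j, h, g) = (4, 2, 1, 4, 2, 3) satisfies everything: constraint 3: m + n = 6; constraint 4: h + g = 5; constraint 5: h - m = -2, and the others follow.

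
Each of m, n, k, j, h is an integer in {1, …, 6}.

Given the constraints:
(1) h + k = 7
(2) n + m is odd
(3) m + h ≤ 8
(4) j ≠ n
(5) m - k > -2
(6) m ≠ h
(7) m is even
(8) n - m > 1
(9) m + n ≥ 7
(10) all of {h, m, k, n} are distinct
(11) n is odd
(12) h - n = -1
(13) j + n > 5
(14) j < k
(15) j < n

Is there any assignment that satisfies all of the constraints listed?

Satisfiable

Take m = 2, n = 5, k = 3, j = 2, h = 4. Then constraint 1: h + k = 7; constraint 3: m + h = 6; constraint 5: m - k = -1, and every other listed constraint is also met.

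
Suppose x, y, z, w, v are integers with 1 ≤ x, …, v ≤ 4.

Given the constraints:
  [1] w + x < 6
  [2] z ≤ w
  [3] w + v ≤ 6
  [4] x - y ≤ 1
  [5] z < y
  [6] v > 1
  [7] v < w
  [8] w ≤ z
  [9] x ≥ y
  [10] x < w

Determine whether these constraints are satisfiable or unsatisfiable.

Unsatisfiable

Constraints 5, 8, 9, and 10 give w ≤ z, z < y, y ≤ x, x < w. Chaining: w ≤ z < y ≤ x < w, which forces w < w — impossible.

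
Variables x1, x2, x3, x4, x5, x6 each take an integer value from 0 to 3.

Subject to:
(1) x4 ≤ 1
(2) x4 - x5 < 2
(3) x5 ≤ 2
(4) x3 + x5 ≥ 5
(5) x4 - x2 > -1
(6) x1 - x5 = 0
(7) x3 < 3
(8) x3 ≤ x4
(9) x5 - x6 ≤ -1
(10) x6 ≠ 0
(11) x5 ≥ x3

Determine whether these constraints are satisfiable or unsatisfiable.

Unsatisfiable

From constraints 1 and 8: x3 ≤ x4 ≤ 1. From constraint 3: x5 ≤ 2. Hence x3 + x5 ≤ 3. But constraint 4 requires x3 + x5 ≥ 5, and 5 > 3. Contradiction.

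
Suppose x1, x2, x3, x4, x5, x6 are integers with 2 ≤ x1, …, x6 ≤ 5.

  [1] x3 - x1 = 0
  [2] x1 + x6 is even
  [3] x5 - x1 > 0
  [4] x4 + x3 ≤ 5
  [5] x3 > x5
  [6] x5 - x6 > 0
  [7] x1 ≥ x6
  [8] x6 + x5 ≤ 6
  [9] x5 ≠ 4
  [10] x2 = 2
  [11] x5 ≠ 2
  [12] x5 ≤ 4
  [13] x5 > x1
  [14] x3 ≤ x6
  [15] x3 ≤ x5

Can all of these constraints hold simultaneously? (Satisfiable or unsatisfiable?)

Unsatisfiable

Constraints 5, 6, and 14 give x5 < x3, x3 ≤ x6, x6 < x5. Chaining: x5 < x3 ≤ x6 < x5, which forces x5 < x5 — impossible.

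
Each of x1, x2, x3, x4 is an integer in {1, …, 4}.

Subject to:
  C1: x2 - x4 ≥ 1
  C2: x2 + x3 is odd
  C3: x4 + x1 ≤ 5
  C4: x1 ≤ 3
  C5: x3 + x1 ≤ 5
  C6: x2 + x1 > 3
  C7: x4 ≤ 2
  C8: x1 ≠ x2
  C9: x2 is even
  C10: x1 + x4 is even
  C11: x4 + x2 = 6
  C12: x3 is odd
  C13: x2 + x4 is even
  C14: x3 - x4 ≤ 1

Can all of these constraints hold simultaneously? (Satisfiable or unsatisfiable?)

Satisfiable

The assignment x1 = 2, x2 = 4, x3 = 1, x4 = 2 works:
  constraint 1 holds since x2 - x4 = 2.
  constraint 3 holds since x4 + x1 = 4.
The rest check out directly.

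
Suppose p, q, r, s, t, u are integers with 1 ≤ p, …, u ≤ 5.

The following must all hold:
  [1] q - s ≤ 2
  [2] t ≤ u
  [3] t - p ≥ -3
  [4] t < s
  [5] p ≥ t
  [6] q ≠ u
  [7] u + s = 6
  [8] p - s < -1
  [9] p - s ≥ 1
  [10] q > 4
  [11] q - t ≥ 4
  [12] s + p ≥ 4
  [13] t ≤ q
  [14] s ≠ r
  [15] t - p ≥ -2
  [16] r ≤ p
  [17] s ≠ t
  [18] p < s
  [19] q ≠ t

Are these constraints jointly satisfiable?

Constraints 1, 9, 11, and 15 give t − p ≥ -2, p − s ≥ 1, s − q ≥ -2, q − t ≥ 4.
Adding all 4 inequalities: the left sides telescope to 0, and the right sides sum to (-2) + 1 + (-2) + 4 = 1. So 0 ≥ 1, which is false.

Unsatisfiable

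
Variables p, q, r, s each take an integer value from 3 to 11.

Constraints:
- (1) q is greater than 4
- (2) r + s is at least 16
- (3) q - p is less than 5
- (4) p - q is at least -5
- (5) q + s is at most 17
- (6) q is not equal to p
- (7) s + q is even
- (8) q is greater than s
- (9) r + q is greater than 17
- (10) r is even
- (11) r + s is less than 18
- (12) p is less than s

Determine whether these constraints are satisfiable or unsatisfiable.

The assignment p = 5, q = 8, r = 10, s = 6 works:
  constraint 2 holds since r + s = 16.
  constraint 3 holds since q - p = 3.
  constraint 4 holds since p - q = -3.
The rest check out directly.

Satisfiable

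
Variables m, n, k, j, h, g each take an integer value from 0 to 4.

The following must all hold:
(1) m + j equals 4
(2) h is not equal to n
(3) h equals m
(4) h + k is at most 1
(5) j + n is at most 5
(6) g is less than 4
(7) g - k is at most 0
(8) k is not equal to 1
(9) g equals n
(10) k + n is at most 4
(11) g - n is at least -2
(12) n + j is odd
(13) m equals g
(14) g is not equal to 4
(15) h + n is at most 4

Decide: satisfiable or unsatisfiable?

From constraints 3, 9, and 13, h = m = g = n, so h = n. But constraint 2 says h ≠ n. Contradiction.

Unsatisfiable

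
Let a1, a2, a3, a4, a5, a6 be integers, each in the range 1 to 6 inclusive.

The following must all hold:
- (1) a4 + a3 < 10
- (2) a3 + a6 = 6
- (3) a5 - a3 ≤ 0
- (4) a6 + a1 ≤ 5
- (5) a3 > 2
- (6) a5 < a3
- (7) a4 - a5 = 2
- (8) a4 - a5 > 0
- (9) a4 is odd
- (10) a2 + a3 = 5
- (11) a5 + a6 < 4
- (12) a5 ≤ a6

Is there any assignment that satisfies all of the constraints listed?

Try a1 = 1, a2 = 1, a3 = 4, a4 = 3, a5 = 1, a6 = 2.
Check constraint 1: a4 + a3 = 7; constraint 2: a3 + a6 = 6. The remaining constraints are straightforward to verify.

Satisfiable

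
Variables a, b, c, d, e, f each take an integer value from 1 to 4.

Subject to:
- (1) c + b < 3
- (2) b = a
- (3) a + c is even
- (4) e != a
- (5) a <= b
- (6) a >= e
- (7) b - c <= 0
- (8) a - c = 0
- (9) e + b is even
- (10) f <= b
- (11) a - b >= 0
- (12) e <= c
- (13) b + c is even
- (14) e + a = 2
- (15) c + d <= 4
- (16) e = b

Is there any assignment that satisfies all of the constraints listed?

Unsatisfiable

From constraints 2 and 16, e = b = a, so e = a. But constraint 4 says e ≠ a. Contradiction.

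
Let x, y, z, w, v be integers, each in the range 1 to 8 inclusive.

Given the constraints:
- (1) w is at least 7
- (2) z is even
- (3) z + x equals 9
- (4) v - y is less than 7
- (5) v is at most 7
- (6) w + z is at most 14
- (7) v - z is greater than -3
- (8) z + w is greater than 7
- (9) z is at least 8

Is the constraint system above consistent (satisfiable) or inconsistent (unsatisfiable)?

Unsatisfiable

From constraint 1: w ≥ 7. From constraint 9: z ≥ 8. Hence w + z ≥ 15. But constraint 6 requires w + z ≤ 14, and 14 < 15. Contradiction.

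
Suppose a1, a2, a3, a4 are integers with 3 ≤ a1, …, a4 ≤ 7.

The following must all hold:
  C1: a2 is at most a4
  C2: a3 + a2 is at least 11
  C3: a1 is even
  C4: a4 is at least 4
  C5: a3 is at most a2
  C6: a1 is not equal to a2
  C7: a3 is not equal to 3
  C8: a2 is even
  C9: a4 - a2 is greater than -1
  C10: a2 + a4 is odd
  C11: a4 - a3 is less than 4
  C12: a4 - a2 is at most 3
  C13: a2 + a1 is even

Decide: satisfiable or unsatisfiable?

Try a1 = 4, a2 = 6, a3 = 5, a4 = 7.
Check constraint 2: a3 + a2 = 11; constraint 9: a4 - a2 = 1; constraint 11: a4 - a3 = 2. The remaining constraints are straightforward to verify.

Satisfiable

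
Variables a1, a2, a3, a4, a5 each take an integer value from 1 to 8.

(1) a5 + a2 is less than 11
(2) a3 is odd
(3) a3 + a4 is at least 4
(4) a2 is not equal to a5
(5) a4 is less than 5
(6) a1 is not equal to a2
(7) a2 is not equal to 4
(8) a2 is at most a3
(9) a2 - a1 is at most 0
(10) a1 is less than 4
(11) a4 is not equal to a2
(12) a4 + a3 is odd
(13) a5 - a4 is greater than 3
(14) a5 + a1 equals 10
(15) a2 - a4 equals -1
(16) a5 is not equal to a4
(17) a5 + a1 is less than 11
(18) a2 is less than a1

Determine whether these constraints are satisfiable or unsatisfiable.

The assignment a1 = 2, a2 = 1, a3 = 3, a4 = 2, a5 = 8 works:
  constraint 1 holds since a5 + a2 = 9.
  constraint 3 holds since a3 + a4 = 5.
The rest check out directly.

Satisfiable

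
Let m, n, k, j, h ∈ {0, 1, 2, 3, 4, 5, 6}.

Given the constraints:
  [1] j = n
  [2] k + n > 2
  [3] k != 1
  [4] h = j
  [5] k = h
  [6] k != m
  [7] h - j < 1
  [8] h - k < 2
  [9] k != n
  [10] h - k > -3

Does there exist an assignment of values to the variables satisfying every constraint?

Unsatisfiable

From constraints 1, 4, and 5, k = h = j = n, so k = n. But constraint 9 says k ≠ n. Contradiction.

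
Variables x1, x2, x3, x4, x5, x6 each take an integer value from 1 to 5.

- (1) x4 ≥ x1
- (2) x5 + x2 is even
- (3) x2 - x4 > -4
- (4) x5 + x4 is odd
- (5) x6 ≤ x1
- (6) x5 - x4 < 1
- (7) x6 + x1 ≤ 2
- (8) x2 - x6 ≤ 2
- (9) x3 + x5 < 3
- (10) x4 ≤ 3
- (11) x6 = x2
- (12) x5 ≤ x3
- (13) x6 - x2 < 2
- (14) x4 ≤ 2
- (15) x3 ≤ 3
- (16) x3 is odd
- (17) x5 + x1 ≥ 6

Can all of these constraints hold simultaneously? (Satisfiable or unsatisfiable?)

Unsatisfiable

From constraints 12 and 15: x5 ≤ x3 ≤ 3. From constraints 1 and 14: x1 ≤ x4 ≤ 2. Hence x5 + x1 ≤ 5. But constraint 17 requires x5 + x1 ≥ 6, and 6 > 5. Contradiction.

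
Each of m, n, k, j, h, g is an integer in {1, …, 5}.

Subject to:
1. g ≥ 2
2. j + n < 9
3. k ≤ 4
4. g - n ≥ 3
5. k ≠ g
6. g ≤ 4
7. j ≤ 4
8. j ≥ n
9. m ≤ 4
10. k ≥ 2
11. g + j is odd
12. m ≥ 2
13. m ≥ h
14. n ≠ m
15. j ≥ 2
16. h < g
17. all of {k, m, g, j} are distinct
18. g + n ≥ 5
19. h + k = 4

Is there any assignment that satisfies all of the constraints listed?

Unsatisfiable

Constraints 1, 3, 6, 7, 9, 10, 12, and 15 confine each of k, m, g, j to the 3 values {2, …, 4}.
Constraint 17 requires all 4 of them to be distinct, but only 3 values are available — impossible by the pigeonhole principle.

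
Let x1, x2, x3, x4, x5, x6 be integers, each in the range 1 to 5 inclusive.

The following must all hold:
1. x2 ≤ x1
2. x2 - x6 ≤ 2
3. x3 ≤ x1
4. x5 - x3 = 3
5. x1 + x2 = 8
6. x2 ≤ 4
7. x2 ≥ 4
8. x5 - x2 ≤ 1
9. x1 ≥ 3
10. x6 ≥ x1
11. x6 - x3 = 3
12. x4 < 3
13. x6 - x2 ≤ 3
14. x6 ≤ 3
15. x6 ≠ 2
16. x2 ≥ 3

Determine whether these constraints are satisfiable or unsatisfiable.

From constraints 10 and 14: x1 ≤ x6 ≤ 3. From constraint 6: x2 ≤ 4. Hence x1 + x2 ≤ 7. But constraint 5 requires x1 + x2 = 8, and 8 > 7. Contradiction.

Unsatisfiable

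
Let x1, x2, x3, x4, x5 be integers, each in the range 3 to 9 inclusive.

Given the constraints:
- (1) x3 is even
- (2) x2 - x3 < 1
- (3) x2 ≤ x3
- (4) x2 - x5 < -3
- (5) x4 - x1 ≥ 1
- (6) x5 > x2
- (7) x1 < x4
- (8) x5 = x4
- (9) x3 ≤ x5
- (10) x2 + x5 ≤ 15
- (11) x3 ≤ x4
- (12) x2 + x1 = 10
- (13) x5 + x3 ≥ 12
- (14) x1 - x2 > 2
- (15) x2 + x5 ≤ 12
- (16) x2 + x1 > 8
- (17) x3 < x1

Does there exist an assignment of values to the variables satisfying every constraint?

The assignment x1 = 7, x2 = 3, x3 = 4, x4 = 9, x5 = 9 works:
  constraint 2 holds since x2 - x3 = -1.
  constraint 4 holds since x2 - x5 = -6.
The rest check out directly.

Satisfiable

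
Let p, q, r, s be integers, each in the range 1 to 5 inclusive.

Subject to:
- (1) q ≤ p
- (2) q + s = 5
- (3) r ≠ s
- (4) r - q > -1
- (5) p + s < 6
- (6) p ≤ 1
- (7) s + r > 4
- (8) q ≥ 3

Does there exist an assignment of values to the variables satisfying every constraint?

Unsatisfiable

From constraint 8: q ≥ 3. From constraints 1 and 6: q ≤ p and p ≤ 1, so q ≤ 1. But 1 < 3, so no value of q works.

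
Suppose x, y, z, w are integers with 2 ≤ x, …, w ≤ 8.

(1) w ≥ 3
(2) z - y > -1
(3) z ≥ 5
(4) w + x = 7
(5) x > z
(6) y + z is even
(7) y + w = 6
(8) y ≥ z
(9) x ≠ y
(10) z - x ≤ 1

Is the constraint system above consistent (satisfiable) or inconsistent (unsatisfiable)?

From constraints 3 and 8: y ≥ z ≥ 5. From constraint 1: w ≥ 3. Hence y + w ≥ 8. But constraint 7 requires y + w = 6, and 6 < 8. Contradiction.

Unsatisfiable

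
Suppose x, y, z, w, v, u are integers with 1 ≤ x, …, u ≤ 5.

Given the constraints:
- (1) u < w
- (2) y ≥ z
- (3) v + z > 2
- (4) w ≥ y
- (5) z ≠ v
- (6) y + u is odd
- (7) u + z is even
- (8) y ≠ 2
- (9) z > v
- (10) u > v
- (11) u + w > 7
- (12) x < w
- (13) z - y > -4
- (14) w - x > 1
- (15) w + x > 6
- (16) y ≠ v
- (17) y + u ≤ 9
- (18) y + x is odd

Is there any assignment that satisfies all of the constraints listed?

One satisfying assignment is x = 2, y = 5, z = 4, w = 5, v = 1, u = 4.
For the less obvious constraints — constraint 3: v + z = 5; constraint 11: u + w = 9; constraint 13: z - y = -1 — and the others hold by inspection.

Satisfiable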